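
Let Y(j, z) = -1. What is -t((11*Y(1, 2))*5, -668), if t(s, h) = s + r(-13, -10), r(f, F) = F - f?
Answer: 52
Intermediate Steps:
t(s, h) = 3 + s (t(s, h) = s + (-10 - 1*(-13)) = s + (-10 + 13) = s + 3 = 3 + s)
-t((11*Y(1, 2))*5, -668) = -(3 + (11*(-1))*5) = -(3 - 11*5) = -(3 - 55) = -1*(-52) = 52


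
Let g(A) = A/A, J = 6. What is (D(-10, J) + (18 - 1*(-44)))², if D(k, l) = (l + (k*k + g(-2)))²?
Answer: 132503121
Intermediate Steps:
g(A) = 1
D(k, l) = (1 + l + k²)² (D(k, l) = (l + (k*k + 1))² = (l + (k² + 1))² = (l + (1 + k²))² = (1 + l + k²)²)
(D(-10, J) + (18 - 1*(-44)))² = ((1 + 6 + (-10)²)² + (18 - 1*(-44)))² = ((1 + 6 + 100)² + (18 + 44))² = (107² + 62)² = (11449 + 62)² = 11511² = 132503121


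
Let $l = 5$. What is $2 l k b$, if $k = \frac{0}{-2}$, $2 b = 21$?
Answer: $0$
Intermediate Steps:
$b = \frac{21}{2}$ ($b = \frac{1}{2} \cdot 21 = \frac{21}{2} \approx 10.5$)
$k = 0$ ($k = 0 \left(- \frac{1}{2}\right) = 0$)
$2 l k b = 2 \cdot 5 \cdot 0 \cdot \frac{21}{2} = 2 \cdot 0 \cdot \frac{21}{2} = 0 \cdot \frac{21}{2} = 0$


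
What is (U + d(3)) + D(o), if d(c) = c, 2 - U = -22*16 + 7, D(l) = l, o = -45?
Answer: 305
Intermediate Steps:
U = 347 (U = 2 - (-22*16 + 7) = 2 - (-352 + 7) = 2 - 1*(-345) = 2 + 345 = 347)
(U + d(3)) + D(o) = (347 + 3) - 45 = 350 - 45 = 305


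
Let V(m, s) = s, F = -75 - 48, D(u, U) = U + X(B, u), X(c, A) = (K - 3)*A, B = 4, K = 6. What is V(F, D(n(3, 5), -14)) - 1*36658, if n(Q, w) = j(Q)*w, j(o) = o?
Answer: -36627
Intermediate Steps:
X(c, A) = 3*A (X(c, A) = (6 - 3)*A = 3*A)
n(Q, w) = Q*w
D(u, U) = U + 3*u
F = -123
V(F, D(n(3, 5), -14)) - 1*36658 = (-14 + 3*(3*5)) - 1*36658 = (-14 + 3*15) - 36658 = (-14 + 45) - 36658 = 31 - 36658 = -36627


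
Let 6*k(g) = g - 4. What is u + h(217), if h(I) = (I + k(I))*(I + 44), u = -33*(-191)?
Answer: 144411/2 ≈ 72206.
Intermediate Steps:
u = 6303
k(g) = -2/3 + g/6 (k(g) = (g - 4)/6 = (-4 + g)/6 = -2/3 + g/6)
h(I) = (44 + I)*(-2/3 + 7*I/6) (h(I) = (I + (-2/3 + I/6))*(I + 44) = (-2/3 + 7*I/6)*(44 + I) = (44 + I)*(-2/3 + 7*I/6))
u + h(217) = 6303 + (-88/3 + (7/6)*217**2 + (152/3)*217) = 6303 + (-88/3 + (7/6)*47089 + 32984/3) = 6303 + (-88/3 + 329623/6 + 32984/3) = 6303 + 131805/2 = 144411/2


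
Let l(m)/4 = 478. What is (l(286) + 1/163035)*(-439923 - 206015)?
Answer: -201353680144898/163035 ≈ -1.2350e+9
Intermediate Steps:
l(m) = 1912 (l(m) = 4*478 = 1912)
(l(286) + 1/163035)*(-439923 - 206015) = (1912 + 1/163035)*(-439923 - 206015) = (1912 + 1/163035)*(-645938) = (311722921/163035)*(-645938) = -201353680144898/163035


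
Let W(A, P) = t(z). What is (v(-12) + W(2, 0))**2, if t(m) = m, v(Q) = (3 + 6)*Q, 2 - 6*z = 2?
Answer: 11664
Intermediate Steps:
z = 0 (z = 1/3 - 1/6*2 = 1/3 - 1/3 = 0)
v(Q) = 9*Q
W(A, P) = 0
(v(-12) + W(2, 0))**2 = (9*(-12) + 0)**2 = (-108 + 0)**2 = (-108)**2 = 11664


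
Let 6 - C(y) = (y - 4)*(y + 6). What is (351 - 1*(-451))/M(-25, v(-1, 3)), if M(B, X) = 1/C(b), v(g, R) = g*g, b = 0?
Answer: 24060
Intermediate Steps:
C(y) = 6 - (-4 + y)*(6 + y) (C(y) = 6 - (y - 4)*(y + 6) = 6 - (-4 + y)*(6 + y))
v(g, R) = g²
M(B, X) = 1/30 (M(B, X) = 1/(30 - 1*0² - 2*0) = 1/(30 - 1*0 + 0) = 1/(30 + 0 + 0) = 1/30)
(351 - 1*(-451))/M(-25, v(-1, 3)) = (351 - 1*(-451))/(1/30) = (351 + 451)*30 = 802*30 = 24060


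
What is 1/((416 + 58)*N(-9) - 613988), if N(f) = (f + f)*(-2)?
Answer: -1/596924 ≈ -1.6753e-6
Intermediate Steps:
N(f) = -4*f (N(f) = (2*f)*(-2) = -4*f)
1/((416 + 58)*N(-9) - 613988) = 1/((416 + 58)*(-4*(-9)) - 613988) = 1/(474*36 - 613988) = 1/(17064 - 613988) = 1/(-596924) = -1/596924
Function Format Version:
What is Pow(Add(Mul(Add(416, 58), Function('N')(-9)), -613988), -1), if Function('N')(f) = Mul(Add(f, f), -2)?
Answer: Rational(-1, 596924) ≈ -1.6753e-6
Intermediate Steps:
Function('N')(f) = Mul(-4, f) (Function('N')(f) = Mul(Mul(2, f), -2) = Mul(-4, f))
Pow(Add(Mul(Add(416, 58), Function('N')(-9)), -613988), -1) = Pow(Add(Mul(Add(416, 58), Mul(-4, -9)), -613988), -1) = Pow(Add(Mul(474, 36), -613988), -1) = Pow(Add(17064, -613988), -1) = Pow(-596924, -1) = Rational(-1, 596924)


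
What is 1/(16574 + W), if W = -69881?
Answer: -1/53307 ≈ -1.8759e-5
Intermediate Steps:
1/(16574 + W) = 1/(16574 - 69881) = 1/(-53307) = -1/53307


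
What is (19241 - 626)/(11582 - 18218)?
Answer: -6205/2212 ≈ -2.8052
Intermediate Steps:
(19241 - 626)/(11582 - 18218) = 18615/(-6636) = 18615*(-1/6636) = -6205/2212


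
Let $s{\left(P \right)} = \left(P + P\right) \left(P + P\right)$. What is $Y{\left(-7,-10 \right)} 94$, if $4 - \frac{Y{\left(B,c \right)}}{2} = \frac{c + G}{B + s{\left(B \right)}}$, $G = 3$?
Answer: $\frac{20492}{27} \approx 758.96$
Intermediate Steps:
$s{\left(P \right)} = 4 P^{2}$ ($s{\left(P \right)} = 2 P 2 P = 4 P^{2}$)
$Y{\left(B,c \right)} = 8 - \frac{2 \left(3 + c\right)}{B + 4 B^{2}}$ ($Y{\left(B,c \right)} = 8 - 2 \frac{c + 3}{B + 4 B^{2}} = 8 - 2 \frac{3 + c}{B + 4 B^{2}} = 8 - \frac{2 \left(3 + c\right)}{B + 4 B^{2}}$)
$Y{\left(-7,-10 \right)} 94 = \frac{2 \left(-3 - -10 + 4 \left(-7\right) + 16 \left(-7\right)^{2}\right)}{\left(-7\right) \left(1 + 4 \left(-7\right)\right)} 94 = 2 \left(- \frac{1}{7}\right) \frac{1}{1 - 28} \left(-3 + 10 - 28 + 16 \cdot 49\right) 94 = 2 \left(- \frac{1}{7}\right) \frac{1}{-27} \left(-3 + 10 - 28 + 784\right) 94 = 2 \left(- \frac{1}{7}\right) \left(- \frac{1}{27}\right) 763 \cdot 94 = \frac{218}{27} \cdot 94 = \frac{20492}{27}$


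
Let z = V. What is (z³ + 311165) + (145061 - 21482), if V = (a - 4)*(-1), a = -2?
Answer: 434960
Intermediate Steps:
V = 6 (V = (-2 - 4)*(-1) = -6*(-1) = 6)
z = 6
(z³ + 311165) + (145061 - 21482) = (6³ + 311165) + (145061 - 21482) = (216 + 311165) + 123579 = 311381 + 123579 = 434960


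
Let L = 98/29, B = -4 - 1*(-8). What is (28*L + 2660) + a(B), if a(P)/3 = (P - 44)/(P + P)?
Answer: 79449/29 ≈ 2739.6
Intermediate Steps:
B = 4 (B = -4 + 8 = 4)
L = 98/29 (L = 98*(1/29) = 98/29 ≈ 3.3793)
a(P) = 3*(-44 + P)/(2*P) (a(P) = 3*((P - 44)/(P + P)) = 3*((-44 + P)/((2*P))) = 3*((-44 + P)*(1/(2*P))) = 3*((-44 + P)/(2*P)) = 3*(-44 + P)/(2*P))
(28*L + 2660) + a(B) = (28*(98/29) + 2660) + (3/2 - 66/4) = (2744/29 + 2660) + (3/2 - 66*¼) = 79884/29 + (3/2 - 33/2) = 79884/29 - 15 = 79449/29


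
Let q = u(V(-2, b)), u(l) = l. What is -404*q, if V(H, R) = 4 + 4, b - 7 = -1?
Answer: -3232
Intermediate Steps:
b = 6 (b = 7 - 1 = 6)
V(H, R) = 8
q = 8
-404*q = -404*8 = -3232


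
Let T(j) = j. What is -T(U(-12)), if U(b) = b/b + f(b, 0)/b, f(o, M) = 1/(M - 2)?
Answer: -25/24 ≈ -1.0417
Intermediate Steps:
f(o, M) = 1/(-2 + M)
U(b) = 1 - 1/(2*b) (U(b) = b/b + 1/((-2 + 0)*b) = 1 + 1/((-2)*b) = 1 - 1/(2*b))
-T(U(-12)) = -(-1/2 - 12)/(-12) = -(-1)*(-25)/(12*2) = -1*25/24 = -25/24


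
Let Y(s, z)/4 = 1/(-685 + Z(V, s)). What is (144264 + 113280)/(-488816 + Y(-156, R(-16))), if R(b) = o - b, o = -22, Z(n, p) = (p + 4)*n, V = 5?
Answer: -93037770/176584781 ≈ -0.52687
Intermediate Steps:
Z(n, p) = n*(4 + p) (Z(n, p) = (4 + p)*n = n*(4 + p))
R(b) = -22 - b
Y(s, z) = 4/(-665 + 5*s) (Y(s, z) = 4/(-685 + 5*(4 + s)) = 4/(-685 + (20 + 5*s)) = 4/(-665 + 5*s))
(144264 + 113280)/(-488816 + Y(-156, R(-16))) = (144264 + 113280)/(-488816 + 4/(5*(-133 - 156))) = 257544/(-488816 + (4/5)/(-289)) = 257544/(-488816 + (4/5)*(-1/289)) = 257544/(-488816 - 4/1445) = 257544/(-706339124/1445) = 257544*(-1445/706339124) = -93037770/176584781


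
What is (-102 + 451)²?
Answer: 121801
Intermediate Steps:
(-102 + 451)² = 349² = 121801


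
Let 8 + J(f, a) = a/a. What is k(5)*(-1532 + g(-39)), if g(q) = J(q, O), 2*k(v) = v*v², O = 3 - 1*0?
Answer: -192375/2 ≈ -96188.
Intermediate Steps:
O = 3 (O = 3 + 0 = 3)
J(f, a) = -7 (J(f, a) = -8 + a/a = -8 + 1 = -7)
k(v) = v³/2 (k(v) = (v*v²)/2 = v³/2)
g(q) = -7
k(5)*(-1532 + g(-39)) = ((½)*5³)*(-1532 - 7) = ((½)*125)*(-1539) = (125/2)*(-1539) = -192375/2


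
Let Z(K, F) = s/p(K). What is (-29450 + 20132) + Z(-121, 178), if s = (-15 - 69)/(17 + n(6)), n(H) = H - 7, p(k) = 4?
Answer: -149109/16 ≈ -9319.3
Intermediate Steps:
n(H) = -7 + H
s = -21/4 (s = (-15 - 69)/(17 + (-7 + 6)) = -84/(17 - 1) = -84/16 = -84*1/16 = -21/4 ≈ -5.2500)
Z(K, F) = -21/16 (Z(K, F) = -21/4/4 = -21/4*1/4 = -21/16)
(-29450 + 20132) + Z(-121, 178) = (-29450 + 20132) - 21/16 = -9318 - 21/16 = -149109/16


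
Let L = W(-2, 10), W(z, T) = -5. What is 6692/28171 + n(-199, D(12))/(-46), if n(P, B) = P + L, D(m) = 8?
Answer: 3027358/647933 ≈ 4.6723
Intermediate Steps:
L = -5
n(P, B) = -5 + P (n(P, B) = P - 5 = -5 + P)
6692/28171 + n(-199, D(12))/(-46) = 6692/28171 + (-5 - 199)/(-46) = 6692*(1/28171) - 204*(-1/46) = 6692/28171 + 102/23 = 3027358/647933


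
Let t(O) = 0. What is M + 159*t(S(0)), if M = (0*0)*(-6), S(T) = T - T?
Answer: 0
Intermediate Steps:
S(T) = 0
M = 0 (M = 0*(-6) = 0)
M + 159*t(S(0)) = 0 + 159*0 = 0 + 0 = 0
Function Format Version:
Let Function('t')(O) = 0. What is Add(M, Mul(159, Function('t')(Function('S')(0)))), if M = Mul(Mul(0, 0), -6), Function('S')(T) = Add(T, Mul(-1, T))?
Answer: 0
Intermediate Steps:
Function('S')(T) = 0
M = 0 (M = Mul(0, -6) = 0)
Add(M, Mul(159, Function('t')(Function('S')(0)))) = Add(0, Mul(159, 0)) = Add(0, 0) = 0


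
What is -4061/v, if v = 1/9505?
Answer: -38599805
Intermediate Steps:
v = 1/9505 ≈ 0.00010521
-4061/v = -4061/1/9505 = -4061*9505 = -38599805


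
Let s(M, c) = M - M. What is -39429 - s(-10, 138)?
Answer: -39429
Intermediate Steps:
s(M, c) = 0
-39429 - s(-10, 138) = -39429 - 1*0 = -39429 + 0 = -39429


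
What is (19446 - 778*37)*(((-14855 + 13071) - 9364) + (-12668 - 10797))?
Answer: 323285420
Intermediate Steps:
(19446 - 778*37)*(((-14855 + 13071) - 9364) + (-12668 - 10797)) = (19446 - 28786)*((-1784 - 9364) - 23465) = -9340*(-11148 - 23465) = -9340*(-34613) = 323285420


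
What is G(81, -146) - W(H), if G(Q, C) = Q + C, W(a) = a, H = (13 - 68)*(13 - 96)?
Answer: -4630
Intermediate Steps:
H = 4565 (H = -55*(-83) = 4565)
G(Q, C) = C + Q
G(81, -146) - W(H) = (-146 + 81) - 1*4565 = -65 - 4565 = -4630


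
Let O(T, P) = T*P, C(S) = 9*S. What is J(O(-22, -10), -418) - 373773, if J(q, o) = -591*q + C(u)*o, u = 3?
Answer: -515079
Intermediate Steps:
O(T, P) = P*T
J(q, o) = -591*q + 27*o (J(q, o) = -591*q + (9*3)*o = -591*q + 27*o)
J(O(-22, -10), -418) - 373773 = (-(-5910)*(-22) + 27*(-418)) - 373773 = (-591*220 - 11286) - 373773 = (-130020 - 11286) - 373773 = -141306 - 373773 = -515079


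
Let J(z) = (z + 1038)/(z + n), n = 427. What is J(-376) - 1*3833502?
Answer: -195507940/51 ≈ -3.8335e+6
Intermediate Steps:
J(z) = (1038 + z)/(427 + z) (J(z) = (z + 1038)/(z + 427) = (1038 + z)/(427 + z))
J(-376) - 1*3833502 = (1038 - 376)/(427 - 376) - 1*3833502 = 662/51 - 3833502 = -195507940/51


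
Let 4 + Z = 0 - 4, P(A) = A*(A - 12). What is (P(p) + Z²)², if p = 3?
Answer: 1369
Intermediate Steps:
P(A) = A*(-12 + A)
Z = -8 (Z = -4 + (0 - 4) = -4 - 4 = -8)
(P(p) + Z²)² = (3*(-12 + 3) + (-8)²)² = (3*(-9) + 64)² = (-27 + 64)² = 37² = 1369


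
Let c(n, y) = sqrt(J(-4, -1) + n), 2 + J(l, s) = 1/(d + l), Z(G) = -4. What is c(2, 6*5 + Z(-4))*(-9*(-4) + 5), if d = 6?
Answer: 41*sqrt(2)/2 ≈ 28.991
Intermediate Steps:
J(l, s) = -2 + 1/(6 + l)
c(n, y) = sqrt(-3/2 + n) (c(n, y) = sqrt((-11 - 2*(-4))/(6 - 4) + n) = sqrt((-11 + 8)/2 + n) = sqrt((1/2)*(-3) + n) = sqrt(-3/2 + n))
c(2, 6*5 + Z(-4))*(-9*(-4) + 5) = (sqrt(-6 + 4*2)/2)*(-9*(-4) + 5) = (sqrt(-6 + 8)/2)*(36 + 5) = (sqrt(2)/2)*41 = 41*sqrt(2)/2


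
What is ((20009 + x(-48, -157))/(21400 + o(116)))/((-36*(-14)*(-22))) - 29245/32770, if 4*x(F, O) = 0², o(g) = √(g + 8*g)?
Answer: -168767867128097/189092168850312 + 1819*√29/76937104608 ≈ -0.89252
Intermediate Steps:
o(g) = 3*√g (o(g) = √(9*g) = 3*√g)
x(F, O) = 0 (x(F, O) = (¼)*0² = (¼)*0 = 0)
((20009 + x(-48, -157))/(21400 + o(116)))/((-36*(-14)*(-22))) - 29245/32770 = ((20009 + 0)/(21400 + 3*√116))/((-36*(-14)*(-22))) - 29245/32770 = (20009/(21400 + 3*(2*√29)))/((504*(-22))) - 29245*1/32770 = (20009/(21400 + 6*√29))/(-11088) - 5849/6554 = (20009/(21400 + 6*√29))*(-1/11088) - 5849/6554 = -1819/(1008*(21400 + 6*√29)) - 5849/6554 = -5849/6554 - 1819/(1008*(21400 + 6*√29))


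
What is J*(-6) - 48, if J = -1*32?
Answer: 144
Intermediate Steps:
J = -32
J*(-6) - 48 = -32*(-6) - 48 = 192 - 48 = 144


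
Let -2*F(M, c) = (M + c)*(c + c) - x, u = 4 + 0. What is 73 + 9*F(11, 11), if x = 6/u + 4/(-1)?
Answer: -8465/4 ≈ -2116.3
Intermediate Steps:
u = 4
x = -5/2 (x = 6/4 + 4/(-1) = 6*(1/4) + 4*(-1) = 3/2 - 4 = -5/2 ≈ -2.5000)
F(M, c) = -5/4 - c*(M + c) (F(M, c) = -((M + c)*(c + c) - 1*(-5/2))/2 = -((M + c)*(2*c) + 5/2)/2 = -(2*c*(M + c) + 5/2)/2 = -(5/2 + 2*c*(M + c))/2 = -5/4 - c*(M + c))
73 + 9*F(11, 11) = 73 + 9*(-5/4 - 1*11**2 - 1*11*11) = 73 + 9*(-5/4 - 1*121 - 121) = 73 + 9*(-5/4 - 121 - 121) = 73 + 9*(-973/4) = 73 - 8757/4 = -8465/4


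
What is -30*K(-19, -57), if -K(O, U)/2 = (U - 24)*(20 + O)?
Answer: -4860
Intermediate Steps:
K(O, U) = -2*(-24 + U)*(20 + O) (K(O, U) = -2*(U - 24)*(20 + O) = -2*(-24 + U)*(20 + O))
-30*K(-19, -57) = -30*(960 - 40*(-57) + 48*(-19) - 2*(-19)*(-57)) = -30*(960 + 2280 - 912 - 2166) = -30*162 = -4860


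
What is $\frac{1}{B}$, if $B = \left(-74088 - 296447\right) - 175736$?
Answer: $- \frac{1}{546271} \approx -1.8306 \cdot 10^{-6}$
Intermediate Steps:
$B = -546271$ ($B = -370535 - 175736 = -546271$)
$\frac{1}{B} = \frac{1}{-546271} = - \frac{1}{546271}$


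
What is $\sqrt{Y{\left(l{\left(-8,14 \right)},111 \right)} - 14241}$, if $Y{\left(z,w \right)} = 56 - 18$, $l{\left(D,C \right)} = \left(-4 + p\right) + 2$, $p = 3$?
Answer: $i \sqrt{14203} \approx 119.18 i$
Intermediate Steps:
$l{\left(D,C \right)} = 1$ ($l{\left(D,C \right)} = \left(-4 + 3\right) + 2 = -1 + 2 = 1$)
$Y{\left(z,w \right)} = 38$
$\sqrt{Y{\left(l{\left(-8,14 \right)},111 \right)} - 14241} = \sqrt{38 - 14241} = \sqrt{-14203} = i \sqrt{14203}$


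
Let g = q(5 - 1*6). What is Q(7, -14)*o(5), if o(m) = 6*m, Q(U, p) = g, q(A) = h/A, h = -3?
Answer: 90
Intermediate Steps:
q(A) = -3/A
g = 3 (g = -3/(5 - 1*6) = -3/(5 - 6) = -3/(-1) = -3*(-1) = 3)
Q(U, p) = 3
Q(7, -14)*o(5) = 3*(6*5) = 3*30 = 90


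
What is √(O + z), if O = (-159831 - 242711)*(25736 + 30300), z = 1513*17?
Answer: I*√22556817791 ≈ 1.5019e+5*I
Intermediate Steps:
z = 25721
O = -22556843512 (O = -402542*56036 = -22556843512)
√(O + z) = √(-22556843512 + 25721) = √(-22556817791) = I*√22556817791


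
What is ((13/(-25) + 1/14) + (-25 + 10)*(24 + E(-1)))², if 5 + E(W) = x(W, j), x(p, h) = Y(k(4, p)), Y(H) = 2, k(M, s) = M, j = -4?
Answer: 12189705649/122500 ≈ 99508.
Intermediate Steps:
x(p, h) = 2
E(W) = -3 (E(W) = -5 + 2 = -3)
((13/(-25) + 1/14) + (-25 + 10)*(24 + E(-1)))² = ((13/(-25) + 1/14) + (-25 + 10)*(24 - 3))² = ((13*(-1/25) + 1*(1/14)) - 15*21)² = ((-13/25 + 1/14) - 315)² = (-157/350 - 315)² = (-110407/350)² = 12189705649/122500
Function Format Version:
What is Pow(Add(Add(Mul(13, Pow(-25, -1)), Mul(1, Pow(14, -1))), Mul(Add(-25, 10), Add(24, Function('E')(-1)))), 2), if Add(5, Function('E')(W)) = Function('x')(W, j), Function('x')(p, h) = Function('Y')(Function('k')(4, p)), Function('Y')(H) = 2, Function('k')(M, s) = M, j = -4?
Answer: Rational(12189705649, 122500) ≈ 99508.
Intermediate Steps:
Function('x')(p, h) = 2
Function('E')(W) = -3 (Function('E')(W) = Add(-5, 2) = -3)
Pow(Add(Add(Mul(13, Pow(-25, -1)), Mul(1, Pow(14, -1))), Mul(Add(-25, 10), Add(24, Function('E')(-1)))), 2) = Pow(Add(Add(Mul(13, Pow(-25, -1)), Mul(1, Pow(14, -1))), Mul(Add(-25, 10), Add(24, -3))), 2) = Pow(Add(Add(Mul(13, Rational(-1, 25)), Mul(1, Rational(1, 14))), Mul(-15, 21)), 2) = Pow(Add(Add(Rational(-13, 25), Rational(1, 14)), -315), 2) = Pow(Add(Rational(-157, 350), -315), 2) = Pow(Rational(-110407, 350), 2) = Rational(12189705649, 122500)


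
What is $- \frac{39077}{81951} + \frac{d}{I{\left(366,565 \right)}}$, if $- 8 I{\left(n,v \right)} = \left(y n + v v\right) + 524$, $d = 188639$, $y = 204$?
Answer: $- \frac{15453968257}{3591393307} \approx -4.3031$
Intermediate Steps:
$I{\left(n,v \right)} = - \frac{131}{2} - \frac{51 n}{2} - \frac{v^{2}}{8}$ ($I{\left(n,v \right)} = - \frac{\left(204 n + v v\right) + 524}{8} = - \frac{\left(204 n + v^{2}\right) + 524}{8} = - \frac{\left(v^{2} + 204 n\right) + 524}{8} = - \frac{524 + v^{2} + 204 n}{8} = - \frac{131}{2} - \frac{51 n}{2} - \frac{v^{2}}{8}$)
$- \frac{39077}{81951} + \frac{d}{I{\left(366,565 \right)}} = - \frac{39077}{81951} + \frac{188639}{- \frac{131}{2} - 9333 - \frac{565^{2}}{8}} = \left(-39077\right) \frac{1}{81951} + \frac{188639}{- \frac{131}{2} - 9333 - \frac{319225}{8}} = - \frac{39077}{81951} + \frac{188639}{- \frac{131}{2} - 9333 - \frac{319225}{8}} = - \frac{39077}{81951} + \frac{188639}{- \frac{394413}{8}} = - \frac{39077}{81951} + 188639 \left(- \frac{8}{394413}\right) = - \frac{39077}{81951} - \frac{1509112}{394413} = - \frac{15453968257}{3591393307}$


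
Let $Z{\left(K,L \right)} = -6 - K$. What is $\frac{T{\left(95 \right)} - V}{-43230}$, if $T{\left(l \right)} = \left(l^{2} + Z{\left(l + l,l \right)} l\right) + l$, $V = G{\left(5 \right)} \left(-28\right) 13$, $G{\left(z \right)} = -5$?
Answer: $\frac{1132}{4323} \approx 0.26186$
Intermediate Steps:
$V = 1820$ ($V = \left(-5\right) \left(-28\right) 13 = 140 \cdot 13 = 1820$)
$T{\left(l \right)} = l + l^{2} + l \left(-6 - 2 l\right)$ ($T{\left(l \right)} = \left(l^{2} + \left(-6 - \left(l + l\right)\right) l\right) + l = \left(l^{2} + \left(-6 - 2 l\right) l\right) + l = \left(l^{2} + l \left(-6 - 2 l\right)\right) + l = l + l^{2} + l \left(-6 - 2 l\right)$)
$\frac{T{\left(95 \right)} - V}{-43230} = \frac{\left(-1\right) 95 \left(5 + 95\right) - 1820}{-43230} = \left(\left(-1\right) 95 \cdot 100 - 1820\right) \left(- \frac{1}{43230}\right) = \left(-9500 - 1820\right) \left(- \frac{1}{43230}\right) = \left(-11320\right) \left(- \frac{1}{43230}\right) = \frac{1132}{4323}$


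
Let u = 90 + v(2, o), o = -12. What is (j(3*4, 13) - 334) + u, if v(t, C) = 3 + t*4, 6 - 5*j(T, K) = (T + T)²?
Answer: -347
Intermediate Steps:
j(T, K) = 6/5 - 4*T²/5 (j(T, K) = 6/5 - (T + T)²/5 = 6/5 - 4*T²/5)
v(t, C) = 3 + 4*t
u = 101 (u = 90 + (3 + 4*2) = 90 + (3 + 8) = 90 + 11 = 101)
(j(3*4, 13) - 334) + u = ((6/5 - 4*(3*4)²/5) - 334) + 101 = ((6/5 - ⅘*12²) - 334) + 101 = ((6/5 - ⅘*144) - 334) + 101 = ((6/5 - 576/5) - 334) + 101 = (-114 - 334) + 101 = -448 + 101 = -347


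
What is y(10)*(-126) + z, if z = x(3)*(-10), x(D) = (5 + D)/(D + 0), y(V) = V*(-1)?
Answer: 3700/3 ≈ 1233.3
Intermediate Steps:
y(V) = -V
x(D) = (5 + D)/D
z = -80/3 (z = ((5 + 3)/3)*(-10) = ((1/3)*8)*(-10) = (8/3)*(-10) = -80/3 ≈ -26.667)
y(10)*(-126) + z = -1*10*(-126) - 80/3 = -10*(-126) - 80/3 = 1260 - 80/3 = 3700/3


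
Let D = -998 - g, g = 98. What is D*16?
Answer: -17536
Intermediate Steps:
D = -1096 (D = -998 - 1*98 = -998 - 98 = -1096)
D*16 = -1096*16 = -17536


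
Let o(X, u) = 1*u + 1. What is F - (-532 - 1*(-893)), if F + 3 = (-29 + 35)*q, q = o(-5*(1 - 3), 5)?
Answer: -328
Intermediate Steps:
o(X, u) = 1 + u (o(X, u) = u + 1 = 1 + u)
q = 6 (q = 1 + 5 = 6)
F = 33 (F = -3 + (-29 + 35)*6 = -3 + 6*6 = -3 + 36 = 33)
F - (-532 - 1*(-893)) = 33 - (-532 - 1*(-893)) = 33 - (-532 + 893) = 33 - 1*361 = 33 - 361 = -328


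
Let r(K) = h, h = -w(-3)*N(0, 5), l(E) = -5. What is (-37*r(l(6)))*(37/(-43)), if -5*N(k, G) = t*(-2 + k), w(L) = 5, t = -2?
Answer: 5476/43 ≈ 127.35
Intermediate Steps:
N(k, G) = -4/5 + 2*k/5 (N(k, G) = -(-2)*(-2 + k)/5 = -(4 - 2*k)/5 = -4/5 + 2*k/5)
h = 4 (h = -5*(-4/5 + (2/5)*0) = -5*(-4/5 + 0) = -5*(-4)/5 = -1*(-4) = 4)
r(K) = 4
(-37*r(l(6)))*(37/(-43)) = (-37*4)*(37/(-43)) = -5476*(-1)/43 = -148*(-37/43) = 5476/43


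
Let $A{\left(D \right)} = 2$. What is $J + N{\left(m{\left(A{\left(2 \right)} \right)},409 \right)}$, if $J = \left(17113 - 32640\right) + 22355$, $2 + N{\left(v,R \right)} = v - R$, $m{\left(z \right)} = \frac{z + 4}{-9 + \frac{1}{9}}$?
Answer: $\frac{256653}{40} \approx 6416.3$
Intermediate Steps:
$m{\left(z \right)} = - \frac{9}{20} - \frac{9 z}{80}$ ($m{\left(z \right)} = \frac{4 + z}{-9 + \frac{1}{9}} = \frac{4 + z}{- \frac{80}{9}} = \left(4 + z\right) \left(- \frac{9}{80}\right) = - \frac{9}{20} - \frac{9 z}{80}$)
$N{\left(v,R \right)} = -2 + v - R$ ($N{\left(v,R \right)} = -2 - \left(R - v\right) = -2 + v - R$)
$J = 6828$ ($J = -15527 + 22355 = 6828$)
$J + N{\left(m{\left(A{\left(2 \right)} \right)},409 \right)} = 6828 - \frac{16467}{40} = \frac{256653}{40}$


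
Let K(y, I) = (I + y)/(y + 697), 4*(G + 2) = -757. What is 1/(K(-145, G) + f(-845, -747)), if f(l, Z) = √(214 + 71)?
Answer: 593952/277528243 + 4875264*√285/1387641215 ≈ 0.061452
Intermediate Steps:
f(l, Z) = √285
G = -765/4 (G = -2 + (¼)*(-757) = -2 - 757/4 = -765/4 ≈ -191.25)
K(y, I) = (I + y)/(697 + y)
1/(K(-145, G) + f(-845, -747)) = 1/((-765/4 - 145)/(697 - 145) + √285) = 1/(-1345/4/552 + √285) = 1/((1/552)*(-1345/4) + √285) = 1/(-1345/2208 + √285)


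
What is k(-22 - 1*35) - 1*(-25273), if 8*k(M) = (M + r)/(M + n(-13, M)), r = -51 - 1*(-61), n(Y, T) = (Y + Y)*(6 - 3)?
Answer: 27294887/1080 ≈ 25273.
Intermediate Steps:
n(Y, T) = 6*Y (n(Y, T) = (2*Y)*3 = 6*Y)
r = 10 (r = -51 + 61 = 10)
k(M) = (10 + M)/(8*(-78 + M)) (k(M) = ((M + 10)/(M + 6*(-13)))/8 = ((10 + M)/(M - 78))/8 = ((10 + M)/(-78 + M))/8 = (10 + M)/(8*(-78 + M)))
k(-22 - 1*35) - 1*(-25273) = (10 + (-22 - 1*35))/(8*(-78 + (-22 - 1*35))) - 1*(-25273) = (10 + (-22 - 35))/(8*(-78 + (-22 - 35))) + 25273 = (10 - 57)/(8*(-78 - 57)) + 25273 = (⅛)*(-47)/(-135) + 25273 = (⅛)*(-1/135)*(-47) + 25273 = 47/1080 + 25273 = 27294887/1080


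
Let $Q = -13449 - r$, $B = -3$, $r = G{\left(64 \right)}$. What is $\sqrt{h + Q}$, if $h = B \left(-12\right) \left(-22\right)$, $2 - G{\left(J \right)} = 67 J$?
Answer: $i \sqrt{9955} \approx 99.775 i$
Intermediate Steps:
$G{\left(J \right)} = 2 - 67 J$
$r = -4286$ ($r = 2 - 4288 = -4286$)
$h = -792$ ($h = \left(-3\right) \left(-12\right) \left(-22\right) = 36 \left(-22\right) = -792$)
$Q = -9163$ ($Q = -13449 - -4286 = -13449 + 4286 = -9163$)
$\sqrt{h + Q} = \sqrt{-792 - 9163} = \sqrt{-9955} = i \sqrt{9955}$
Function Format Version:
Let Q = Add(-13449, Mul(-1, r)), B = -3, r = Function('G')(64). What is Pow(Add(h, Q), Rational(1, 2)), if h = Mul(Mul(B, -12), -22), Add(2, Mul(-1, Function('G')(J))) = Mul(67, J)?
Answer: Mul(I, Pow(9955, Rational(1, 2))) ≈ Mul(99.775, I)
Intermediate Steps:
Function('G')(J) = Add(2, Mul(-67, J)) (Function('G')(J) = Add(2, Mul(-1, Mul(67, J))) = Add(2, Mul(-67, J)))
r = -4286 (r = Add(2, Mul(-67, 64)) = Add(2, -4288) = -4286)
h = -792 (h = Mul(Mul(-3, -12), -22) = Mul(36, -22) = -792)
Q = -9163 (Q = Add(-13449, Mul(-1, -4286)) = Add(-13449, 4286) = -9163)
Pow(Add(h, Q), Rational(1, 2)) = Pow(Add(-792, -9163), Rational(1, 2)) = Pow(-9955, Rational(1, 2)) = Mul(I, Pow(9955, Rational(1, 2)))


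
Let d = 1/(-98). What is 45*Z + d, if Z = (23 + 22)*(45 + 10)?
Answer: 10914749/98 ≈ 1.1138e+5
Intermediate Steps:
d = -1/98 ≈ -0.010204
Z = 2475 (Z = 45*55 = 2475)
45*Z + d = 45*2475 - 1/98 = 111375 - 1/98 = 10914749/98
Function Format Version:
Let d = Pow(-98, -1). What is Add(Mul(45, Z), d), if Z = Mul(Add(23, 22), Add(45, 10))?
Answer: Rational(10914749, 98) ≈ 1.1138e+5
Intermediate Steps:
d = Rational(-1, 98) ≈ -0.010204
Z = 2475 (Z = Mul(45, 55) = 2475)
Add(Mul(45, Z), d) = Add(Mul(45, 2475), Rational(-1, 98)) = Add(111375, Rational(-1, 98)) = Rational(10914749, 98)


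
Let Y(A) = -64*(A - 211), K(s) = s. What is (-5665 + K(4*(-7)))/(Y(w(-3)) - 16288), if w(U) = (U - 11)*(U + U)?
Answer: 5693/8160 ≈ 0.69767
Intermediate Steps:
w(U) = 2*U*(-11 + U) (w(U) = (-11 + U)*(2*U) = 2*U*(-11 + U))
Y(A) = 13504 - 64*A (Y(A) = -64*(-211 + A) = 13504 - 64*A)
(-5665 + K(4*(-7)))/(Y(w(-3)) - 16288) = (-5665 + 4*(-7))/((13504 - 128*(-3)*(-11 - 3)) - 16288) = (-5665 - 28)/((13504 - 128*(-3)*(-14)) - 16288) = -5693/((13504 - 64*84) - 16288) = -5693/((13504 - 5376) - 16288) = -5693/(8128 - 16288) = -5693/(-8160) = -5693*(-1/8160) = 5693/8160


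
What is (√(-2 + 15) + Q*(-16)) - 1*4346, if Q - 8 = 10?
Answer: -4634 + √13 ≈ -4630.4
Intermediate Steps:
Q = 18 (Q = 8 + 10 = 18)
(√(-2 + 15) + Q*(-16)) - 1*4346 = (√(-2 + 15) + 18*(-16)) - 1*4346 = (√13 - 288) - 4346 = (-288 + √13) - 4346 = -4634 + √13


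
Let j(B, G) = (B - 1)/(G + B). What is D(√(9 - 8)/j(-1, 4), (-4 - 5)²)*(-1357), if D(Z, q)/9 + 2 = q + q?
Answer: -1954080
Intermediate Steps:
j(B, G) = (-1 + B)/(B + G)
D(Z, q) = -18 + 18*q (D(Z, q) = -18 + 9*(q + q) = -18 + 9*(2*q) = -18 + 18*q)
D(√(9 - 8)/j(-1, 4), (-4 - 5)²)*(-1357) = (-18 + 18*(-4 - 5)²)*(-1357) = (-18 + 18*(-9)²)*(-1357) = (-18 + 18*81)*(-1357) = (-18 + 1458)*(-1357) = 1440*(-1357) = -1954080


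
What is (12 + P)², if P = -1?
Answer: 121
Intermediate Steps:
(12 + P)² = (12 - 1)² = 11² = 121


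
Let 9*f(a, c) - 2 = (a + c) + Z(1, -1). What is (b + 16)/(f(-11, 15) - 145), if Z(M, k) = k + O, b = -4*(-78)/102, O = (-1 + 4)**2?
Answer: -2916/21947 ≈ -0.13287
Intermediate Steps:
O = 9 (O = 3**2 = 9)
b = 52/17 (b = 312*(1/102) = 52/17 ≈ 3.0588)
Z(M, k) = 9 + k (Z(M, k) = k + 9 = 9 + k)
f(a, c) = 10/9 + a/9 + c/9 (f(a, c) = 2/9 + ((a + c) + (9 - 1))/9 = 2/9 + ((a + c) + 8)/9 = 2/9 + (8 + a + c)/9 = 2/9 + (8/9 + a/9 + c/9) = 10/9 + a/9 + c/9)
(b + 16)/(f(-11, 15) - 145) = (52/17 + 16)/((10/9 + (1/9)*(-11) + (1/9)*15) - 145) = 324/(17*((10/9 - 11/9 + 5/3) - 145)) = 324/(17*(14/9 - 145)) = 324/(17*(-1291/9)) = (324/17)*(-9/1291) = -2916/21947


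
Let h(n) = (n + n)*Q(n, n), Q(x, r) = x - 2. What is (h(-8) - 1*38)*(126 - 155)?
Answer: -3538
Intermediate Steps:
Q(x, r) = -2 + x
h(n) = 2*n*(-2 + n) (h(n) = (n + n)*(-2 + n) = (2*n)*(-2 + n) = 2*n*(-2 + n))
(h(-8) - 1*38)*(126 - 155) = (2*(-8)*(-2 - 8) - 1*38)*(126 - 155) = (2*(-8)*(-10) - 38)*(-29) = (160 - 38)*(-29) = 122*(-29) = -3538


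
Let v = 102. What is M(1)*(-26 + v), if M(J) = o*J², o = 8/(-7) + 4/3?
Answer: 304/21 ≈ 14.476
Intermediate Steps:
o = 4/21 (o = 8*(-⅐) + 4*(⅓) = -8/7 + 4/3 = 4/21 ≈ 0.19048)
M(J) = 4*J²/21
M(1)*(-26 + v) = ((4/21)*1²)*(-26 + 102) = ((4/21)*1)*76 = (4/21)*76 = 304/21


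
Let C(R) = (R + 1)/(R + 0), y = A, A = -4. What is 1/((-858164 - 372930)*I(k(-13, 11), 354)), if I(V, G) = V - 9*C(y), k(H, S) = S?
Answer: -2/10464299 ≈ -1.9113e-7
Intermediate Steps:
y = -4
C(R) = (1 + R)/R
I(V, G) = -27/4 + V (I(V, G) = V - 9*(1 - 4)/(-4) = V - (-9)*(-3)/4 = V - 9*3/4 = V - 27/4 = -27/4 + V)
1/((-858164 - 372930)*I(k(-13, 11), 354)) = 1/((-858164 - 372930)*(-27/4 + 11)) = 1/((-1231094)*(17/4)) = -1/1231094*4/17 = -2/10464299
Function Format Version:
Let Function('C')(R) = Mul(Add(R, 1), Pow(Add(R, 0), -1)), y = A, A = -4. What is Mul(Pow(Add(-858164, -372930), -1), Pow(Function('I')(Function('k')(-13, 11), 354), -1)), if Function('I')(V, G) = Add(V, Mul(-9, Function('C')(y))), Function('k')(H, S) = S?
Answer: Rational(-2, 10464299) ≈ -1.9113e-7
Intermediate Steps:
y = -4
Function('C')(R) = Mul(Pow(R, -1), Add(1, R)) (Function('C')(R) = Mul(Add(1, R), Pow(R, -1)) = Mul(Pow(R, -1), Add(1, R)))
Function('I')(V, G) = Add(Rational(-27, 4), V) (Function('I')(V, G) = Add(V, Mul(-9, Mul(Pow(-4, -1), Add(1, -4)))) = Add(V, Mul(-9, Mul(Rational(-1, 4), -3))) = Add(V, Mul(-9, Rational(3, 4))) = Add(V, Rational(-27, 4)) = Add(Rational(-27, 4), V))
Mul(Pow(Add(-858164, -372930), -1), Pow(Function('I')(Function('k')(-13, 11), 354), -1)) = Mul(Pow(Add(-858164, -372930), -1), Pow(Add(Rational(-27, 4), 11), -1)) = Mul(Pow(-1231094, -1), Pow(Rational(17, 4), -1)) = Mul(Rational(-1, 1231094), Rational(4, 17)) = Rational(-2, 10464299)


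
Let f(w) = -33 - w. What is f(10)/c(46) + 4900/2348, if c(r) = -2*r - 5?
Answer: 144066/56939 ≈ 2.5302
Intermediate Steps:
c(r) = -5 - 2*r
f(10)/c(46) + 4900/2348 = (-33 - 1*10)/(-5 - 2*46) + 4900/2348 = (-33 - 10)/(-5 - 92) + 4900*(1/2348) = -43/(-97) + 1225/587 = -43*(-1/97) + 1225/587 = 43/97 + 1225/587 = 144066/56939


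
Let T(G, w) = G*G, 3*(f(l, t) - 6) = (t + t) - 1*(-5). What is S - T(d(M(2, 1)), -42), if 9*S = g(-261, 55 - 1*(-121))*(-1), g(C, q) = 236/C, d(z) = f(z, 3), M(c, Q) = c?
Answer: -219265/2349 ≈ -93.344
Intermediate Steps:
f(l, t) = 23/3 + 2*t/3 (f(l, t) = 6 + ((t + t) - 1*(-5))/3 = 6 + (2*t + 5)/3 = 6 + (5 + 2*t)/3 = 6 + (5/3 + 2*t/3) = 23/3 + 2*t/3)
d(z) = 29/3 (d(z) = 23/3 + (2/3)*3 = 23/3 + 2 = 29/3)
T(G, w) = G**2
S = 236/2349 (S = ((236/(-261))*(-1))/9 = ((236*(-1/261))*(-1))/9 = (-236/261*(-1))/9 = (1/9)*(236/261) = 236/2349 ≈ 0.10047)
S - T(d(M(2, 1)), -42) = 236/2349 - (29/3)**2 = 236/2349 - 1*841/9 = 236/2349 - 841/9 = -219265/2349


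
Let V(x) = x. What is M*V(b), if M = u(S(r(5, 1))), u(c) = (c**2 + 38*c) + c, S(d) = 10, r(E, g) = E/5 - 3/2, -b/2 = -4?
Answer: 3920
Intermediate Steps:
b = 8 (b = -2*(-4) = 8)
r(E, g) = -3/2 + E/5 (r(E, g) = E*(1/5) - 3*1/2 = E/5 - 3/2 = -3/2 + E/5)
u(c) = c**2 + 39*c
M = 490 (M = 10*(39 + 10) = 10*49 = 490)
M*V(b) = 490*8 = 3920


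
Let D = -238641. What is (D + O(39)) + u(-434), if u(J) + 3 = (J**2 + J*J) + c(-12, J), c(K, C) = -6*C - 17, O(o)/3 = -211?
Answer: 140022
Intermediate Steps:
O(o) = -633 (O(o) = 3*(-211) = -633)
c(K, C) = -17 - 6*C
u(J) = -20 - 6*J + 2*J**2 (u(J) = -3 + ((J**2 + J*J) + (-17 - 6*J)) = -3 + ((J**2 + J**2) + (-17 - 6*J)) = -3 + (2*J**2 + (-17 - 6*J)) = -3 + (-17 - 6*J + 2*J**2) = -20 - 6*J + 2*J**2)
(D + O(39)) + u(-434) = (-238641 - 633) + (-20 - 6*(-434) + 2*(-434)**2) = -239274 + (-20 + 2604 + 2*188356) = -239274 + (-20 + 2604 + 376712) = -239274 + 379296 = 140022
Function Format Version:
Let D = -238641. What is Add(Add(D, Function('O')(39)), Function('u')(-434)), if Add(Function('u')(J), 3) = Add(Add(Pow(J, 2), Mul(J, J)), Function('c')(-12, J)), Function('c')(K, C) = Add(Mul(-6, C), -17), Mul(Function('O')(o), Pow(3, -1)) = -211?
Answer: 140022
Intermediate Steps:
Function('O')(o) = -633 (Function('O')(o) = Mul(3, -211) = -633)
Function('c')(K, C) = Add(-17, Mul(-6, C))
Function('u')(J) = Add(-20, Mul(-6, J), Mul(2, Pow(J, 2))) (Function('u')(J) = Add(-3, Add(Add(Pow(J, 2), Mul(J, J)), Add(-17, Mul(-6, J)))) = Add(-3, Add(Add(Pow(J, 2), Pow(J, 2)), Add(-17, Mul(-6, J)))) = Add(-3, Add(Mul(2, Pow(J, 2)), Add(-17, Mul(-6, J)))) = Add(-3, Add(-17, Mul(-6, J), Mul(2, Pow(J, 2)))) = Add(-20, Mul(-6, J), Mul(2, Pow(J, 2))))
Add(Add(D, Function('O')(39)), Function('u')(-434)) = Add(Add(-238641, -633), Add(-20, Mul(-6, -434), Mul(2, Pow(-434, 2)))) = Add(-239274, Add(-20, 2604, Mul(2, 188356))) = Add(-239274, Add(-20, 2604, 376712)) = Add(-239274, 379296) = 140022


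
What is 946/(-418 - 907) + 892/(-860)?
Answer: -99773/56975 ≈ -1.7512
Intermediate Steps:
946/(-418 - 907) + 892/(-860) = 946/(-1325) + 892*(-1/860) = 946*(-1/1325) - 223/215 = -946/1325 - 223/215 = -99773/56975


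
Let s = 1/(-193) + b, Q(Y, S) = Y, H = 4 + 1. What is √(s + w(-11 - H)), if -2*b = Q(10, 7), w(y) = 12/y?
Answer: I*√857499/386 ≈ 2.399*I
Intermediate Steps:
H = 5
b = -5 (b = -½*10 = -5)
s = -966/193 (s = 1/(-193) - 5 = -1/193 - 5 = -966/193 ≈ -5.0052)
√(s + w(-11 - H)) = √(-966/193 + 12/(-11 - 1*5)) = √(-966/193 + 12/(-11 - 5)) = √(-966/193 + 12/(-16)) = √(-966/193 + 12*(-1/16)) = √(-966/193 - ¾) = √(-4443/772) = I*√857499/386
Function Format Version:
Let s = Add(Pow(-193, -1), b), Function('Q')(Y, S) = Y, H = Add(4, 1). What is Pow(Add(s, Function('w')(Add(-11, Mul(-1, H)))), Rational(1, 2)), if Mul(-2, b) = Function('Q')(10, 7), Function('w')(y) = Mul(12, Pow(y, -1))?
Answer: Mul(Rational(1, 386), I, Pow(857499, Rational(1, 2))) ≈ Mul(2.3990, I)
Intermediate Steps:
H = 5
b = -5 (b = Mul(Rational(-1, 2), 10) = -5)
s = Rational(-966, 193) (s = Add(Pow(-193, -1), -5) = Add(Rational(-1, 193), -5) = Rational(-966, 193) ≈ -5.0052)
Pow(Add(s, Function('w')(Add(-11, Mul(-1, H)))), Rational(1, 2)) = Pow(Add(Rational(-966, 193), Mul(12, Pow(Add(-11, Mul(-1, 5)), -1))), Rational(1, 2)) = Pow(Add(Rational(-966, 193), Mul(12, Pow(Add(-11, -5), -1))), Rational(1, 2)) = Pow(Add(Rational(-966, 193), Mul(12, Pow(-16, -1))), Rational(1, 2)) = Pow(Add(Rational(-966, 193), Mul(12, Rational(-1, 16))), Rational(1, 2)) = Pow(Add(Rational(-966, 193), Rational(-3, 4)), Rational(1, 2)) = Pow(Rational(-4443, 772), Rational(1, 2)) = Mul(Rational(1, 386), I, Pow(857499, Rational(1, 2)))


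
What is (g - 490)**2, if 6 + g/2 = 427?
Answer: 123904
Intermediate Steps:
g = 842 (g = -12 + 2*427 = -12 + 854 = 842)
(g - 490)**2 = (842 - 490)**2 = 352**2 = 123904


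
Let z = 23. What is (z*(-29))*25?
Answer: -16675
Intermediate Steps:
(z*(-29))*25 = (23*(-29))*25 = -667*25 = -16675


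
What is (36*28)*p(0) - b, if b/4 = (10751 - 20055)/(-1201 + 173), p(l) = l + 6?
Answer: 1545032/257 ≈ 6011.8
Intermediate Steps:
p(l) = 6 + l
b = 9304/257 (b = 4*((10751 - 20055)/(-1201 + 173)) = 4*(-9304/(-1028)) = 4*(-9304*(-1/1028)) = 4*(2326/257) = 9304/257 ≈ 36.202)
(36*28)*p(0) - b = (36*28)*(6 + 0) - 1*9304/257 = 1008*6 - 9304/257 = 6048 - 9304/257 = 1545032/257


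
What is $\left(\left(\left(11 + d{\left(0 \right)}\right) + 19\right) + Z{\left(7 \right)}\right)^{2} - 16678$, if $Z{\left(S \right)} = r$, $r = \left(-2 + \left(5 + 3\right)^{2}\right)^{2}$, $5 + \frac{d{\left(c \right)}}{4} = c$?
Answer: $14836638$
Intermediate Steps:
$d{\left(c \right)} = -20 + 4 c$
$r = 3844$ ($r = \left(-2 + 8^{2}\right)^{2} = \left(-2 + 64\right)^{2} = 62^{2} = 3844$)
$Z{\left(S \right)} = 3844$
$\left(\left(\left(11 + d{\left(0 \right)}\right) + 19\right) + Z{\left(7 \right)}\right)^{2} - 16678 = \left(\left(\left(11 + \left(-20 + 4 \cdot 0\right)\right) + 19\right) + 3844\right)^{2} - 16678 = \left(\left(\left(11 + \left(-20 + 0\right)\right) + 19\right) + 3844\right)^{2} - 16678 = \left(\left(\left(11 - 20\right) + 19\right) + 3844\right)^{2} - 16678 = \left(\left(-9 + 19\right) + 3844\right)^{2} - 16678 = \left(10 + 3844\right)^{2} - 16678 = 3854^{2} - 16678 = 14853316 - 16678 = 14836638$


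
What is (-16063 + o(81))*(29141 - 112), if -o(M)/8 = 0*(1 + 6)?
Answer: -466292827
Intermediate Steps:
o(M) = 0 (o(M) = -0*(1 + 6) = -0*7 = -8*0 = 0)
(-16063 + o(81))*(29141 - 112) = (-16063 + 0)*(29141 - 112) = -16063*29029 = -466292827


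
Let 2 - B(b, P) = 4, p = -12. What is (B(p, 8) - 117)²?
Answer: 14161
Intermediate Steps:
B(b, P) = -2 (B(b, P) = 2 - 1*4 = 2 - 4 = -2)
(B(p, 8) - 117)² = (-2 - 117)² = (-119)² = 14161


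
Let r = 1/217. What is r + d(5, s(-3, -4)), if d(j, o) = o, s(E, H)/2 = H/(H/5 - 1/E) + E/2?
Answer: 3070/217 ≈ 14.147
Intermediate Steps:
r = 1/217 ≈ 0.0046083
s(E, H) = E + 2*H/(-1/E + H/5) (s(E, H) = 2*(H/(H/5 - 1/E) + E/2) = 2*(H/(-1/E + H/5) + E/2) = 2*(E/2 + H/(-1/E + H/5)) = E + 2*H/(-1/E + H/5))
r + d(5, s(-3, -4)) = 1/217 - 3*(-5 + 10*(-4) - 3*(-4))/(-5 - 3*(-4)) = 1/217 - 3*(-5 - 40 + 12)/(-5 + 12) = 1/217 - 3*(-33)/7 = 1/217 - 3*⅐*(-33) = 1/217 + 99/7 = 3070/217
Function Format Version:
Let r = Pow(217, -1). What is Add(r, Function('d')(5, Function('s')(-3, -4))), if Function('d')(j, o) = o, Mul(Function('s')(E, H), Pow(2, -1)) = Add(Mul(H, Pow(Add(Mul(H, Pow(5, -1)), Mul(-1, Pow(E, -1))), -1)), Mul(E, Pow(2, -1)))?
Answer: Rational(3070, 217) ≈ 14.147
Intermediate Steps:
r = Rational(1, 217) ≈ 0.0046083
Function('s')(E, H) = Add(E, Mul(2, H, Pow(Add(Mul(-1, Pow(E, -1)), Mul(Rational(1, 5), H)), -1))) (Function('s')(E, H) = Mul(2, Add(Mul(H, Pow(Add(Mul(H, Pow(5, -1)), Mul(-1, Pow(E, -1))), -1)), Mul(E, Pow(2, -1)))) = Mul(2, Add(Mul(H, Pow(Add(Mul(H, Rational(1, 5)), Mul(-1, Pow(E, -1))), -1)), Mul(E, Rational(1, 2)))) = Mul(2, Add(Mul(H, Pow(Add(Mul(Rational(1, 5), H), Mul(-1, Pow(E, -1))), -1)), Mul(Rational(1, 2), E))) = Mul(2, Add(Mul(H, Pow(Add(Mul(-1, Pow(E, -1)), Mul(Rational(1, 5), H)), -1)), Mul(Rational(1, 2), E))) = Mul(2, Add(Mul(Rational(1, 2), E), Mul(H, Pow(Add(Mul(-1, Pow(E, -1)), Mul(Rational(1, 5), H)), -1)))) = Add(E, Mul(2, H, Pow(Add(Mul(-1, Pow(E, -1)), Mul(Rational(1, 5), H)), -1))))
Add(r, Function('d')(5, Function('s')(-3, -4))) = Add(Rational(1, 217), Mul(-3, Pow(Add(-5, Mul(-3, -4)), -1), Add(-5, Mul(10, -4), Mul(-3, -4)))) = Add(Rational(1, 217), Mul(-3, Pow(Add(-5, 12), -1), Add(-5, -40, 12))) = Add(Rational(1, 217), Mul(-3, Pow(7, -1), -33)) = Add(Rational(1, 217), Mul(-3, Rational(1, 7), -33)) = Add(Rational(1, 217), Rational(99, 7)) = Rational(3070, 217)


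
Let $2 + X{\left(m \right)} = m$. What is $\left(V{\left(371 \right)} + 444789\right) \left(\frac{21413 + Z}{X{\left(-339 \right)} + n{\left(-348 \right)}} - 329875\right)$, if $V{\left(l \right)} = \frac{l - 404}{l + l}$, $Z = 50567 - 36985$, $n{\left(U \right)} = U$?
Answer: $- \frac{2885493103340475}{19663} \approx -1.4675 \cdot 10^{11}$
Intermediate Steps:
$X{\left(m \right)} = -2 + m$
$Z = 13582$
$V{\left(l \right)} = \frac{-404 + l}{2 l}$
$\left(V{\left(371 \right)} + 444789\right) \left(\frac{21413 + Z}{X{\left(-339 \right)} + n{\left(-348 \right)}} - 329875\right) = \left(\frac{-404 + 371}{2 \cdot 371} + 444789\right) \left(\frac{21413 + 13582}{\left(-2 - 339\right) - 348} - 329875\right) = \left(\frac{1}{2} \cdot \frac{1}{371} \left(-33\right) + 444789\right) \left(\frac{34995}{-341 - 348} - 329875\right) = \left(- \frac{33}{742} + 444789\right) \left(\frac{34995}{-689} - 329875\right) = \frac{330033405 \left(34995 \left(- \frac{1}{689}\right) - 329875\right)}{742} = \frac{330033405 \left(- \frac{34995}{689} - 329875\right)}{742} = \frac{330033405}{742} \left(- \frac{227318870}{689}\right) = - \frac{2885493103340475}{19663}$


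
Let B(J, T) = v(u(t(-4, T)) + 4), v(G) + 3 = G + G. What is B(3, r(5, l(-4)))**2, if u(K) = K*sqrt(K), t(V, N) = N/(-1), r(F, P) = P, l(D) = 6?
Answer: (5 - 12*I*sqrt(6))**2 ≈ -839.0 - 293.94*I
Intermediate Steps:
t(V, N) = -N (t(V, N) = N*(-1) = -N)
u(K) = K**(3/2)
v(G) = -3 + 2*G (v(G) = -3 + (G + G) = -3 + 2*G)
B(J, T) = 5 + 2*(-T)**(3/2) (B(J, T) = -3 + 2*((-T)**(3/2) + 4) = -3 + 2*(4 + (-T)**(3/2)) = -3 + (8 + 2*(-T)**(3/2)) = 5 + 2*(-T)**(3/2))
B(3, r(5, l(-4)))**2 = (5 + 2*(-1*6)**(3/2))**2 = (5 + 2*(-6)**(3/2))**2 = (5 + 2*(-6*I*sqrt(6)))**2 = (5 - 12*I*sqrt(6))**2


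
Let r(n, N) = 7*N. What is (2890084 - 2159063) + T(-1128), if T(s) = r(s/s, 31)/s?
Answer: 824591471/1128 ≈ 7.3102e+5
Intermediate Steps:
T(s) = 217/s (T(s) = (7*31)/s = 217/s)
(2890084 - 2159063) + T(-1128) = (2890084 - 2159063) + 217/(-1128) = 731021 + 217*(-1/1128) = 731021 - 217/1128 = 824591471/1128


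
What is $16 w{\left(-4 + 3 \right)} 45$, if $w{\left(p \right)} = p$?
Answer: $-720$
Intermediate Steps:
$16 w{\left(-4 + 3 \right)} 45 = 16 \left(-4 + 3\right) 45 = 16 \left(-1\right) 45 = \left(-16\right) 45 = -720$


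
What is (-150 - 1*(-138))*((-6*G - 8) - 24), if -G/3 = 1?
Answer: 168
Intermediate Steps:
G = -3 (G = -3*1 = -3)
(-150 - 1*(-138))*((-6*G - 8) - 24) = (-150 - 1*(-138))*((-6*(-3) - 8) - 24) = (-150 + 138)*((18 - 8) - 24) = -12*(10 - 24) = -12*(-14) = 168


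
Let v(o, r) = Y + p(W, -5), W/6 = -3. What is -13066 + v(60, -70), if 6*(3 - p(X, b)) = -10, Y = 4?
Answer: -39172/3 ≈ -13057.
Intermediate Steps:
W = -18 (W = 6*(-3) = -18)
p(X, b) = 14/3 (p(X, b) = 3 - ⅙*(-10) = 3 + 5/3 = 14/3)
v(o, r) = 26/3 (v(o, r) = 4 + 14/3 = 26/3)
-13066 + v(60, -70) = -13066 + 26/3 = -39172/3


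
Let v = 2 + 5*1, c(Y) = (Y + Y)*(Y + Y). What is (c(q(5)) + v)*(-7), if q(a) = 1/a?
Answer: -1253/25 ≈ -50.120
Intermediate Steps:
q(a) = 1/a
c(Y) = 4*Y**2 (c(Y) = (2*Y)*(2*Y) = 4*Y**2)
v = 7 (v = 2 + 5 = 7)
(c(q(5)) + v)*(-7) = (4*(1/5)**2 + 7)*(-7) = (4*(1/25) + 7)*(-7) = (4/25 + 7)*(-7) = (179/25)*(-7) = -1253/25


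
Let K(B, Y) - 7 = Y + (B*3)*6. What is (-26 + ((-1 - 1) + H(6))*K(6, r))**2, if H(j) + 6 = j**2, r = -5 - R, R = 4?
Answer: 8655364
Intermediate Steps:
r = -9 (r = -5 - 1*4 = -5 - 4 = -9)
K(B, Y) = 7 + Y + 18*B (K(B, Y) = 7 + (Y + (B*3)*6) = 7 + (Y + (3*B)*6) = 7 + (Y + 18*B) = 7 + Y + 18*B)
H(j) = -6 + j**2
(-26 + ((-1 - 1) + H(6))*K(6, r))**2 = (-26 + ((-1 - 1) + (-6 + 6**2))*(7 - 9 + 18*6))**2 = (-26 + (-2 + (-6 + 36))*(7 - 9 + 108))**2 = (-26 + (-2 + 30)*106)**2 = (-26 + 28*106)**2 = (-26 + 2968)**2 = 2942**2 = 8655364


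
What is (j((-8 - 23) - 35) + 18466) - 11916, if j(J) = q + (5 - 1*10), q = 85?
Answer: 6630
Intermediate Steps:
j(J) = 80 (j(J) = 85 + (5 - 1*10) = 85 + (5 - 10) = 85 - 5 = 80)
(j((-8 - 23) - 35) + 18466) - 11916 = (80 + 18466) - 11916 = 18546 - 11916 = 6630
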